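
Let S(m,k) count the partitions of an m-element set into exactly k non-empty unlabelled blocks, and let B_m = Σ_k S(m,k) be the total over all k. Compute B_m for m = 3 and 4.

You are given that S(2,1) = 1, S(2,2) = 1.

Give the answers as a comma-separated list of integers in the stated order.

@3  (3,1):1·1+0→1, (3,2):1·2+1→3, (3,3):0·3+1→1
@4  (4,1):1·1+0→1, (4,2):3·2+1→7, (4,3):1·3+3→6, (4,4):0·4+1→1
B_3 = ΣS(3,k) = 1+3+1 = 5
B_4 = ΣS(4,k) = 1+7+6+1 = 15

5, 15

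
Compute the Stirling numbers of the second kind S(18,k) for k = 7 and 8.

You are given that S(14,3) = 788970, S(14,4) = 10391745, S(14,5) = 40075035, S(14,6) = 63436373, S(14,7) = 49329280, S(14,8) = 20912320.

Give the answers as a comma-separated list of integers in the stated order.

i=15: T(15,4)=788970+4·10391745=42355950 | T(15,5)=10391745+5·40075035=210766920 | T(15,6)=40075035+6·63436373=420693273 | T(15,7)=63436373+7·49329280=408741333 | T(15,8)=49329280+8·20912320=216627840
i=16: T(16,5)=42355950+5·210766920=1096190550 | T(16,6)=210766920+6·420693273=2734926558 | T(16,7)=420693273+7·408741333=3281882604 | T(16,8)=408741333+8·216627840=2141764053
i=17: T(17,6)=1096190550+6·2734926558=17505749898 | T(17,7)=2734926558+7·3281882604=25708104786 | T(17,8)=3281882604+8·2141764053=20415995028
i=18: T(18,7)=17505749898+7·25708104786=197462483400 | T(18,8)=25708104786+8·20415995028=189036065010
Read S(18,7) = 197462483400, S(18,8) = 189036065010.

197462483400, 189036065010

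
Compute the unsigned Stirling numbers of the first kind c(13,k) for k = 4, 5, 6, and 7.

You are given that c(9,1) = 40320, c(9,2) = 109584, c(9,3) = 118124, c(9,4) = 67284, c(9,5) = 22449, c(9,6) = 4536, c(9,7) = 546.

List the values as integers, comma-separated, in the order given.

i=10: T(10,1)=0+9·40320=362880 | T(10,2)=40320+9·109584=1026576 | T(10,3)=109584+9·118124=1172700 | T(10,4)=118124+9·67284=723680 | T(10,5)=67284+9·22449=269325 | T(10,6)=22449+9·4536=63273 | T(10,7)=4536+9·546=9450
i=11: T(11,2)=362880+10·1026576=10628640 | T(11,3)=1026576+10·1172700=12753576 | T(11,4)=1172700+10·723680=8409500 | T(11,5)=723680+10·269325=3416930 | T(11,6)=269325+10·63273=902055 | T(11,7)=63273+10·9450=157773
i=12: T(12,3)=10628640+11·12753576=150917976 | T(12,4)=12753576+11·8409500=105258076 | T(12,5)=8409500+11·3416930=45995730 | T(12,6)=3416930+11·902055=13339535 | T(12,7)=902055+11·157773=2637558
i=13: T(13,4)=150917976+12·105258076=1414014888 | T(13,5)=105258076+12·45995730=657206836 | T(13,6)=45995730+12·13339535=206070150 | T(13,7)=13339535+12·2637558=44990231
Read c(13,4) = 1414014888, c(13,5) = 657206836, c(13,6) = 206070150, c(13,7) = 44990231.

1414014888, 657206836, 206070150, 44990231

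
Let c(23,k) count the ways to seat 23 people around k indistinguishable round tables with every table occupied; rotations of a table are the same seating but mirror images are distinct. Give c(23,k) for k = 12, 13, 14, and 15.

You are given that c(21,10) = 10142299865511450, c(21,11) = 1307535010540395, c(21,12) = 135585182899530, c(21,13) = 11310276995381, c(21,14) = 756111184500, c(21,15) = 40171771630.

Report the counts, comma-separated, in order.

129006659818331295, 12363045847086207, 971250460939913, 62382416421941

@22  (22,11):1307535010540395·21+10142299865511450→37600535086859745, (22,12):135585182899530·21+1307535010540395→4154823851430525, (22,13):11310276995381·21+135585182899530→373100999802531, (22,14):756111184500·21+11310276995381→27188611869881, (22,15):40171771630·21+756111184500→1599718388730
@23  (23,12):4154823851430525·22+37600535086859745→129006659818331295, (23,13):373100999802531·22+4154823851430525→12363045847086207, (23,14):27188611869881·22+373100999802531→971250460939913, (23,15):1599718388730·22+27188611869881→62382416421941
Read c(23,12) = 129006659818331295, c(23,13) = 12363045847086207, c(23,14) = 971250460939913, c(23,15) = 62382416421941.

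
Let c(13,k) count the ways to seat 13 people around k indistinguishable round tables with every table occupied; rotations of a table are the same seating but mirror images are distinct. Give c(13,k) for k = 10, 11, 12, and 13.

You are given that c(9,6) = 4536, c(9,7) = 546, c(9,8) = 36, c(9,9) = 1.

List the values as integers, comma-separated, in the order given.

i=10: T(10,7)=4536+9·546=9450 | T(10,8)=546+9·36=870 | T(10,9)=36+9·1=45 | T(10,10)=1+9·0=1
i=11: T(11,8)=9450+10·870=18150 | T(11,9)=870+10·45=1320 | T(11,10)=45+10·1=55 | T(11,11)=1+10·0=1
i=12: T(12,9)=18150+11·1320=32670 | T(12,10)=1320+11·55=1925 | T(12,11)=55+11·1=66 | T(12,12)=1+11·0=1
i=13: T(13,10)=32670+12·1925=55770 | T(13,11)=1925+12·66=2717 | T(13,12)=66+12·1=78 | T(13,13)=1+12·0=1
Read c(13,10) = 55770, c(13,11) = 2717, c(13,12) = 78, c(13,13) = 1.

55770, 2717, 78, 1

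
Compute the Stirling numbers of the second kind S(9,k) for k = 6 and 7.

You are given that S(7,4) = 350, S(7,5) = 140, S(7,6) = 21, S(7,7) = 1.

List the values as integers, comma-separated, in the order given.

@8  (8,5):140·5+350→1050, (8,6):21·6+140→266, (8,7):1·7+21→28
@9  (9,6):266·6+1050→2646, (9,7):28·7+266→462
Read S(9,6) = 2646, S(9,7) = 462.

2646, 462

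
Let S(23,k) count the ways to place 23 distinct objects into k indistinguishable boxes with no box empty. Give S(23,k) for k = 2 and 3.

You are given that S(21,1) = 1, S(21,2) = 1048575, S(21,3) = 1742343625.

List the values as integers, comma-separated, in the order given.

i=22: T(22,1)=0+1·1=1 | T(22,2)=1+2·1048575=2097151 | T(22,3)=1048575+3·1742343625=5228079450
i=23: T(23,2)=1+2·2097151=4194303 | T(23,3)=2097151+3·5228079450=15686335501
Read S(23,2) = 4194303, S(23,3) = 15686335501.

4194303, 15686335501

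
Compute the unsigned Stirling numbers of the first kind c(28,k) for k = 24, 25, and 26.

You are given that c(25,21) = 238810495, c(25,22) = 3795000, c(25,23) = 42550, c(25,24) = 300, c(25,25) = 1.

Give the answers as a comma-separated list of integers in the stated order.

626334345, 7739550, 67977

r26: T_26,22=25×3795000+238810495=333685495; T_26,23=25×42550+3795000=4858750; T_26,24=25×300+42550=50050; T_26,25=25×1+300=325; T_26,26=25×0+1=1
r27: T_27,23=26×4858750+333685495=460012995; T_27,24=26×50050+4858750=6160050; T_27,25=26×325+50050=58500; T_27,26=26×1+325=351
r28: T_28,24=27×6160050+460012995=626334345; T_28,25=27×58500+6160050=7739550; T_28,26=27×351+58500=67977
Read c(28,24) = 626334345, c(28,25) = 7739550, c(28,26) = 67977.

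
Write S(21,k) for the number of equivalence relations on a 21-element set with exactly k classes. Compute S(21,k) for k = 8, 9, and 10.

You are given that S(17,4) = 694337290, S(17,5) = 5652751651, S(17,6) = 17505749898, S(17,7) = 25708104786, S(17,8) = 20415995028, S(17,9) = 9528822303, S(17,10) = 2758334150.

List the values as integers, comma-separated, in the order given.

132511015347084, 123272476465204, 71187132291275

@18  (18,5):5652751651·5+694337290→28958095545, (18,6):17505749898·6+5652751651→110687251039, (18,7):25708104786·7+17505749898→197462483400, (18,8):20415995028·8+25708104786→189036065010, (18,9):9528822303·9+20415995028→106175395755, (18,10):2758334150·10+9528822303→37112163803
@19  (19,6):110687251039·6+28958095545→693081601779, (19,7):197462483400·7+110687251039→1492924634839, (19,8):189036065010·8+197462483400→1709751003480, (19,9):106175395755·9+189036065010→1144614626805, (19,10):37112163803·10+106175395755→477297033785
@20  (20,7):1492924634839·7+693081601779→11143554045652, (20,8):1709751003480·8+1492924634839→15170932662679, (20,9):1144614626805·9+1709751003480→12011282644725, (20,10):477297033785·10+1144614626805→5917584964655
@21  (21,8):15170932662679·8+11143554045652→132511015347084, (21,9):12011282644725·9+15170932662679→123272476465204, (21,10):5917584964655·10+12011282644725→71187132291275
Read S(21,8) = 132511015347084, S(21,9) = 123272476465204, S(21,10) = 71187132291275.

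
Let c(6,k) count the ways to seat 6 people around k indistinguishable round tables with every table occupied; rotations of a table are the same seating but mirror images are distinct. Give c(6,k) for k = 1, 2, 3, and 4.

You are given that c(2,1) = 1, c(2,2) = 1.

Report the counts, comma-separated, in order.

[3] T[3,1]:2*1+0=2 · T[3,2]:2*1+1=3 · T[3,3]:2*0+1=1
[4] T[4,1]:3*2+0=6 · T[4,2]:3*3+2=11 · T[4,3]:3*1+3=6 · T[4,4]:3*0+1=1
[5] T[5,1]:4*6+0=24 · T[5,2]:4*11+6=50 · T[5,3]:4*6+11=35 · T[5,4]:4*1+6=10
[6] T[6,1]:5*24+0=120 · T[6,2]:5*50+24=274 · T[6,3]:5*35+50=225 · T[6,4]:5*10+35=85
Read c(6,1) = 120, c(6,2) = 274, c(6,3) = 225, c(6,4) = 85.

120, 274, 225, 85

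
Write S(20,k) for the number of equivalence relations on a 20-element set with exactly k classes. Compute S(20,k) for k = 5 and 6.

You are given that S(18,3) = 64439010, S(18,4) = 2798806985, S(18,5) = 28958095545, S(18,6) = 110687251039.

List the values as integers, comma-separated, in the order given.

r19: T_19,4=4×2798806985+64439010=11259666950; T_19,5=5×28958095545+2798806985=147589284710; T_19,6=6×110687251039+28958095545=693081601779
r20: T_20,5=5×147589284710+11259666950=749206090500; T_20,6=6×693081601779+147589284710=4306078895384
Read S(20,5) = 749206090500, S(20,6) = 4306078895384.

749206090500, 4306078895384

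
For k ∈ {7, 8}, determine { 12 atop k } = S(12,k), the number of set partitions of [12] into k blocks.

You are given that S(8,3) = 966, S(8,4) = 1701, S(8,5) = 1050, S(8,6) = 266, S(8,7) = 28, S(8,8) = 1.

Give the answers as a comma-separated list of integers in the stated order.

627396, 159027

i=9: T(9,4)=966+4·1701=7770 | T(9,5)=1701+5·1050=6951 | T(9,6)=1050+6·266=2646 | T(9,7)=266+7·28=462 | T(9,8)=28+8·1=36
i=10: T(10,5)=7770+5·6951=42525 | T(10,6)=6951+6·2646=22827 | T(10,7)=2646+7·462=5880 | T(10,8)=462+8·36=750
i=11: T(11,6)=42525+6·22827=179487 | T(11,7)=22827+7·5880=63987 | T(11,8)=5880+8·750=11880
i=12: T(12,7)=179487+7·63987=627396 | T(12,8)=63987+8·11880=159027
Read S(12,7) = 627396, S(12,8) = 159027.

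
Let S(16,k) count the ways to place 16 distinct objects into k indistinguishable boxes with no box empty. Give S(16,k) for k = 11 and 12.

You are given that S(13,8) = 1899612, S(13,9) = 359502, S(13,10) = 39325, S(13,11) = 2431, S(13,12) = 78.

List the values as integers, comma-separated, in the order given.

28936908, 2757118

i=14: T(14,9)=1899612+9·359502=5135130 | T(14,10)=359502+10·39325=752752 | T(14,11)=39325+11·2431=66066 | T(14,12)=2431+12·78=3367
i=15: T(15,10)=5135130+10·752752=12662650 | T(15,11)=752752+11·66066=1479478 | T(15,12)=66066+12·3367=106470
i=16: T(16,11)=12662650+11·1479478=28936908 | T(16,12)=1479478+12·106470=2757118
Read S(16,11) = 28936908, S(16,12) = 2757118.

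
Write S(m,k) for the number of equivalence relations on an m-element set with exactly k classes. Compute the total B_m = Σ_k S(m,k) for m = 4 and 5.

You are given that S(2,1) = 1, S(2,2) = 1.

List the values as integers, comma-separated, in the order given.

i=3: T(3,1)=0+1·1=1 | T(3,2)=1+2·1=3 | T(3,3)=1+3·0=1
i=4: T(4,1)=0+1·1=1 | T(4,2)=1+2·3=7 | T(4,3)=3+3·1=6 | T(4,4)=1+4·0=1
i=5: T(5,1)=0+1·1=1 | T(5,2)=1+2·7=15 | T(5,3)=7+3·6=25 | T(5,4)=6+4·1=10 | T(5,5)=1+5·0=1
B_4 = ΣS(4,k) = 1+7+6+1 = 15
B_5 = ΣS(5,k) = 1+15+25+10+1 = 52

15, 52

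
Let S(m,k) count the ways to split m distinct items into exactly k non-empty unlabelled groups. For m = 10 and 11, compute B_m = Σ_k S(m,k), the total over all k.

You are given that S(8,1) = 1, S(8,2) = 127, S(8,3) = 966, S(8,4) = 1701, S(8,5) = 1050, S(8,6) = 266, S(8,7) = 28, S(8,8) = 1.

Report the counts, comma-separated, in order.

115975, 678570

@9  (9,1):1·1+0→1, (9,2):127·2+1→255, (9,3):966·3+127→3025, (9,4):1701·4+966→7770, (9,5):1050·5+1701→6951, (9,6):266·6+1050→2646, (9,7):28·7+266→462, (9,8):1·8+28→36, (9,9):0·9+1→1
@10  (10,1):1·1+0→1, (10,2):255·2+1→511, (10,3):3025·3+255→9330, (10,4):7770·4+3025→34105, (10,5):6951·5+7770→42525, (10,6):2646·6+6951→22827, (10,7):462·7+2646→5880, (10,8):36·8+462→750, (10,9):1·9+36→45, (10,10):0·10+1→1
@11  (11,1):1·1+0→1, (11,2):511·2+1→1023, (11,3):9330·3+511→28501, (11,4):34105·4+9330→145750, (11,5):42525·5+34105→246730, (11,6):22827·6+42525→179487, (11,7):5880·7+22827→63987, (11,8):750·8+5880→11880, (11,9):45·9+750→1155, (11,10):1·10+45→55, (11,11):0·11+1→1
B_10 = ΣS(10,k) = 1+511+9330+34105+42525+22827+5880+750+45+1 = 115975
B_11 = ΣS(11,k) = 1+1023+28501+145750+246730+179487+63987+11880+1155+55+1 = 678570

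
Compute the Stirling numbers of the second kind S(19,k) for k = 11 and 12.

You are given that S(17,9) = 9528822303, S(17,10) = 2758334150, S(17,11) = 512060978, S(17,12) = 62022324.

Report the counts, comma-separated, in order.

129413217791, 23466951300

i=18: T(18,10)=9528822303+10·2758334150=37112163803 | T(18,11)=2758334150+11·512060978=8391004908 | T(18,12)=512060978+12·62022324=1256328866
i=19: T(19,11)=37112163803+11·8391004908=129413217791 | T(19,12)=8391004908+12·1256328866=23466951300
Read S(19,11) = 129413217791, S(19,12) = 23466951300.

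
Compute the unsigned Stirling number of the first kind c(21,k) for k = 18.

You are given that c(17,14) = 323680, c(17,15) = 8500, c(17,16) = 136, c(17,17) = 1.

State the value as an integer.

1256850

i=18: T(18,15)=323680+17·8500=468180 | T(18,16)=8500+17·136=10812 | T(18,17)=136+17·1=153 | T(18,18)=1+17·0=1
i=19: T(19,16)=468180+18·10812=662796 | T(19,17)=10812+18·153=13566 | T(19,18)=153+18·1=171
i=20: T(20,17)=662796+19·13566=920550 | T(20,18)=13566+19·171=16815
i=21: T(21,18)=920550+20·16815=1256850
Read c(21,18) = 1256850.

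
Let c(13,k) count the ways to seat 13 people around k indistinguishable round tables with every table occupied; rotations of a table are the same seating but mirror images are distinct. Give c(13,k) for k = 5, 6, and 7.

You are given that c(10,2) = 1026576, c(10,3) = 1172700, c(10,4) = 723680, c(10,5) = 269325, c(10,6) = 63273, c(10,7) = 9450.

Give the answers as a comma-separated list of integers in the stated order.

657206836, 206070150, 44990231

@11  (11,3):1172700·10+1026576→12753576, (11,4):723680·10+1172700→8409500, (11,5):269325·10+723680→3416930, (11,6):63273·10+269325→902055, (11,7):9450·10+63273→157773
@12  (12,4):8409500·11+12753576→105258076, (12,5):3416930·11+8409500→45995730, (12,6):902055·11+3416930→13339535, (12,7):157773·11+902055→2637558
@13  (13,5):45995730·12+105258076→657206836, (13,6):13339535·12+45995730→206070150, (13,7):2637558·12+13339535→44990231
Read c(13,5) = 657206836, c(13,6) = 206070150, c(13,7) = 44990231.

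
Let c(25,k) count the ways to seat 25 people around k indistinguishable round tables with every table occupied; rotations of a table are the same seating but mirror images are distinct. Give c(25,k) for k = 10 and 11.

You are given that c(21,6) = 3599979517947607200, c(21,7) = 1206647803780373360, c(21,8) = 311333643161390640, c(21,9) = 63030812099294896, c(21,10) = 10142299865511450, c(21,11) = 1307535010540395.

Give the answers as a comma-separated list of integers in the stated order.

r22: T_22,7=21×1206647803780373360+3599979517947607200=28939583397335447760; T_22,8=21×311333643161390640+1206647803780373360=7744654310169576800; T_22,9=21×63030812099294896+311333643161390640=1634980697246583456; T_22,10=21×10142299865511450+63030812099294896=276019109275035346; T_22,11=21×1307535010540395+10142299865511450=37600535086859745
r23: T_23,8=22×7744654310169576800+28939583397335447760=199321978221066137360; T_23,9=22×1634980697246583456+7744654310169576800=43714229649594412832; T_23,10=22×276019109275035346+1634980697246583456=7707401101297361068; T_23,11=22×37600535086859745+276019109275035346=1103230881185949736
r24: T_24,9=23×43714229649594412832+199321978221066137360=1204749260161737632496; T_24,10=23×7707401101297361068+43714229649594412832=220984454979433717396; T_24,11=23×1103230881185949736+7707401101297361068=33081711368574204996
r25: T_25,10=24×220984454979433717396+1204749260161737632496=6508376179668146850000; T_25,11=24×33081711368574204996+220984454979433717396=1014945527825214637300
Read c(25,10) = 6508376179668146850000, c(25,11) = 1014945527825214637300.

6508376179668146850000, 1014945527825214637300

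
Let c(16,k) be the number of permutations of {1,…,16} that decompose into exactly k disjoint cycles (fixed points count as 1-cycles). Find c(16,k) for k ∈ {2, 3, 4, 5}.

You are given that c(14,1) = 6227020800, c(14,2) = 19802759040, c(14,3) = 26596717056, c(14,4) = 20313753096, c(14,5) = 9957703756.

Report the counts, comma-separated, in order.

r15: T_15,1=14×6227020800+0=87178291200; T_15,2=14×19802759040+6227020800=283465647360; T_15,3=14×26596717056+19802759040=392156797824; T_15,4=14×20313753096+26596717056=310989260400; T_15,5=14×9957703756+20313753096=159721605680
r16: T_16,2=15×283465647360+87178291200=4339163001600; T_16,3=15×392156797824+283465647360=6165817614720; T_16,4=15×310989260400+392156797824=5056995703824; T_16,5=15×159721605680+310989260400=2706813345600
Read c(16,2) = 4339163001600, c(16,3) = 6165817614720, c(16,4) = 5056995703824, c(16,5) = 2706813345600.

4339163001600, 6165817614720, 5056995703824, 2706813345600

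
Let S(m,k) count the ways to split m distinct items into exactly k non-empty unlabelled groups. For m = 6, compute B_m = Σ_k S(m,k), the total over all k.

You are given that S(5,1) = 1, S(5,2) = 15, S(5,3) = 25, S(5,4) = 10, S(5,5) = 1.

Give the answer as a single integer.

203

@6  (6,1):1·1+0→1, (6,2):15·2+1→31, (6,3):25·3+15→90, (6,4):10·4+25→65, (6,5):1·5+10→15, (6,6):0·6+1→1
B_6 = ΣS(6,k) = 1+31+90+65+15+1 = 203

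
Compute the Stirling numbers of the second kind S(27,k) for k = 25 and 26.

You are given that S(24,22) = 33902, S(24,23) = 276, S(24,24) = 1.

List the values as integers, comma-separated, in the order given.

i=25: T(25,23)=33902+23·276=40250 | T(25,24)=276+24·1=300 | T(25,25)=1+25·0=1
i=26: T(26,24)=40250+24·300=47450 | T(26,25)=300+25·1=325 | T(26,26)=1+26·0=1
i=27: T(27,25)=47450+25·325=55575 | T(27,26)=325+26·1=351
Read S(27,25) = 55575, S(27,26) = 351.

55575, 351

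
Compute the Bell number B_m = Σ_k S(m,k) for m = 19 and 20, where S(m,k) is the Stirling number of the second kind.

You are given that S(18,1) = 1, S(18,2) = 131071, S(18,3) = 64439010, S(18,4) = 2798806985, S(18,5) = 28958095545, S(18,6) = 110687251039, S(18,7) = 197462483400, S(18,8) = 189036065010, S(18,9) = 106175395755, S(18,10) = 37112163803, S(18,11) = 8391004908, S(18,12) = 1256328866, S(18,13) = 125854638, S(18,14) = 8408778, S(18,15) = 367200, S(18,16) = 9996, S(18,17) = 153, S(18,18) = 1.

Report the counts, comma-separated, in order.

i=19: T(19,1)=0+1·1=1 | T(19,2)=1+2·131071=262143 | T(19,3)=131071+3·64439010=193448101 | T(19,4)=64439010+4·2798806985=11259666950 | T(19,5)=2798806985+5·28958095545=147589284710 | T(19,6)=28958095545+6·110687251039=693081601779 | T(19,7)=110687251039+7·197462483400=1492924634839 | T(19,8)=197462483400+8·189036065010=1709751003480 | T(19,9)=189036065010+9·106175395755=1144614626805 | T(19,10)=106175395755+10·37112163803=477297033785 | T(19,11)=37112163803+11·8391004908=129413217791 | T(19,12)=8391004908+12·1256328866=23466951300 | T(19,13)=1256328866+13·125854638=2892439160 | T(19,14)=125854638+14·8408778=243577530 | T(19,15)=8408778+15·367200=13916778 | T(19,16)=367200+16·9996=527136 | T(19,17)=9996+17·153=12597 | T(19,18)=153+18·1=171 | T(19,19)=1+19·0=1
i=20: T(20,1)=0+1·1=1 | T(20,2)=1+2·262143=524287 | T(20,3)=262143+3·193448101=580606446 | T(20,4)=193448101+4·11259666950=45232115901 | T(20,5)=11259666950+5·147589284710=749206090500 | T(20,6)=147589284710+6·693081601779=4306078895384 | T(20,7)=693081601779+7·1492924634839=11143554045652 | T(20,8)=1492924634839+8·1709751003480=15170932662679 | T(20,9)=1709751003480+9·1144614626805=12011282644725 | T(20,10)=1144614626805+10·477297033785=5917584964655 | T(20,11)=477297033785+11·129413217791=1900842429486 | T(20,12)=129413217791+12·23466951300=411016633391 | T(20,13)=23466951300+13·2892439160=61068660380 | T(20,14)=2892439160+14·243577530=6302524580 | T(20,15)=243577530+15·13916778=452329200 | T(20,16)=13916778+16·527136=22350954 | T(20,17)=527136+17·12597=741285 | T(20,18)=12597+18·171=15675 | T(20,19)=171+19·1=190 | T(20,20)=1+20·0=1
B_19 = ΣS(19,k) = 1+262143+193448101+11259666950+147589284710+693081601779+1492924634839+1709751003480+1144614626805+477297033785+129413217791+23466951300+2892439160+243577530+13916778+527136+12597+171+1 = 5832742205057
B_20 = ΣS(20,k) = 1+524287+580606446+45232115901+749206090500+4306078895384+11143554045652+15170932662679+12011282644725+5917584964655+1900842429486+411016633391+61068660380+6302524580+452329200+22350954+741285+15675+190+1 = 51724158235372

5832742205057, 51724158235372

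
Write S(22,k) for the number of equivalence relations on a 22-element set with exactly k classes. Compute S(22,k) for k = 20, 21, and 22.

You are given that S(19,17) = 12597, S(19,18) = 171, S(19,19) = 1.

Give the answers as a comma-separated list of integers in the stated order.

i=20: T(20,18)=12597+18·171=15675 | T(20,19)=171+19·1=190 | T(20,20)=1+20·0=1
i=21: T(21,19)=15675+19·190=19285 | T(21,20)=190+20·1=210 | T(21,21)=1+21·0=1
i=22: T(22,20)=19285+20·210=23485 | T(22,21)=210+21·1=231 | T(22,22)=1+22·0=1
Read S(22,20) = 23485, S(22,21) = 231, S(22,22) = 1.

23485, 231, 1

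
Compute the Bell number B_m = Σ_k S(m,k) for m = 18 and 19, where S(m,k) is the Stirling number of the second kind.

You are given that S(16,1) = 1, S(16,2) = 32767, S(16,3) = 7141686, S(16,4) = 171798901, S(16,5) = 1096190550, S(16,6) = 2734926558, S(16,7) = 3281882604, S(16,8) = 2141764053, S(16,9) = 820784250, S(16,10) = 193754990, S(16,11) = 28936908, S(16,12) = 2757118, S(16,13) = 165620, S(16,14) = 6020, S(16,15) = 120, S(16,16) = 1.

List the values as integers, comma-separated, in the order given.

i=17: T(17,1)=0+1·1=1 | T(17,2)=1+2·32767=65535 | T(17,3)=32767+3·7141686=21457825 | T(17,4)=7141686+4·171798901=694337290 | T(17,5)=171798901+5·1096190550=5652751651 | T(17,6)=1096190550+6·2734926558=17505749898 | T(17,7)=2734926558+7·3281882604=25708104786 | T(17,8)=3281882604+8·2141764053=20415995028 | T(17,9)=2141764053+9·820784250=9528822303 | T(17,10)=820784250+10·193754990=2758334150 | T(17,11)=193754990+11·28936908=512060978 | T(17,12)=28936908+12·2757118=62022324 | T(17,13)=2757118+13·165620=4910178 | T(17,14)=165620+14·6020=249900 | T(17,15)=6020+15·120=7820 | T(17,16)=120+16·1=136 | T(17,17)=1+17·0=1
i=18: T(18,1)=0+1·1=1 | T(18,2)=1+2·65535=131071 | T(18,3)=65535+3·21457825=64439010 | T(18,4)=21457825+4·694337290=2798806985 | T(18,5)=694337290+5·5652751651=28958095545 | T(18,6)=5652751651+6·17505749898=110687251039 | T(18,7)=17505749898+7·25708104786=197462483400 | T(18,8)=25708104786+8·20415995028=189036065010 | T(18,9)=20415995028+9·9528822303=106175395755 | T(18,10)=9528822303+10·2758334150=37112163803 | T(18,11)=2758334150+11·512060978=8391004908 | T(18,12)=512060978+12·62022324=1256328866 | T(18,13)=62022324+13·4910178=125854638 | T(18,14)=4910178+14·249900=8408778 | T(18,15)=249900+15·7820=367200 | T(18,16)=7820+16·136=9996 | T(18,17)=136+17·1=153 | T(18,18)=1+18·0=1
i=19: T(19,1)=0+1·1=1 | T(19,2)=1+2·131071=262143 | T(19,3)=131071+3·64439010=193448101 | T(19,4)=64439010+4·2798806985=11259666950 | T(19,5)=2798806985+5·28958095545=147589284710 | T(19,6)=28958095545+6·110687251039=693081601779 | T(19,7)=110687251039+7·197462483400=1492924634839 | T(19,8)=197462483400+8·189036065010=1709751003480 | T(19,9)=189036065010+9·106175395755=1144614626805 | T(19,10)=106175395755+10·37112163803=477297033785 | T(19,11)=37112163803+11·8391004908=129413217791 | T(19,12)=8391004908+12·1256328866=23466951300 | T(19,13)=1256328866+13·125854638=2892439160 | T(19,14)=125854638+14·8408778=243577530 | T(19,15)=8408778+15·367200=13916778 | T(19,16)=367200+16·9996=527136 | T(19,17)=9996+17·153=12597 | T(19,18)=153+18·1=171 | T(19,19)=1+19·0=1
B_18 = ΣS(18,k) = 1+131071+64439010+2798806985+28958095545+110687251039+197462483400+189036065010+106175395755+37112163803+8391004908+1256328866+125854638+8408778+367200+9996+153+1 = 682076806159
B_19 = ΣS(19,k) = 1+262143+193448101+11259666950+147589284710+693081601779+1492924634839+1709751003480+1144614626805+477297033785+129413217791+23466951300+2892439160+243577530+13916778+527136+12597+171+1 = 5832742205057

682076806159, 5832742205057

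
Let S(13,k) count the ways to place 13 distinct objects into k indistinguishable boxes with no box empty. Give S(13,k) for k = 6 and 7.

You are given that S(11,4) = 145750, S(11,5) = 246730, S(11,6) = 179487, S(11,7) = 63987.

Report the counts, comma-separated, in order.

9321312, 5715424

r12: T_12,5=5×246730+145750=1379400; T_12,6=6×179487+246730=1323652; T_12,7=7×63987+179487=627396
r13: T_13,6=6×1323652+1379400=9321312; T_13,7=7×627396+1323652=5715424
Read S(13,6) = 9321312, S(13,7) = 5715424.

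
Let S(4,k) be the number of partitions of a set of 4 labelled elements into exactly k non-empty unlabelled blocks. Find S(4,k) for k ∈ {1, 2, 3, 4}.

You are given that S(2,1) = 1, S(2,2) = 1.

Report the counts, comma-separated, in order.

1, 7, 6, 1

@3  (3,1):1·1+0→1, (3,2):1·2+1→3, (3,3):0·3+1→1
@4  (4,1):1·1+0→1, (4,2):3·2+1→7, (4,3):1·3+3→6, (4,4):0·4+1→1
Read S(4,1) = 1, S(4,2) = 7, S(4,3) = 6, S(4,4) = 1.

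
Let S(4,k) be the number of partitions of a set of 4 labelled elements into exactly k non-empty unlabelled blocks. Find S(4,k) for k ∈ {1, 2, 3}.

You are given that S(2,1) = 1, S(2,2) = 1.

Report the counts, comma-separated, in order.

row 3: T[3][1]=1·1+0=1  T[3][2]=2·1+1=3  T[3][3]=3·0+1=1
row 4: T[4][1]=1·1+0=1  T[4][2]=2·3+1=7  T[4][3]=3·1+3=6
Read S(4,1) = 1, S(4,2) = 7, S(4,3) = 6.

1, 7, 6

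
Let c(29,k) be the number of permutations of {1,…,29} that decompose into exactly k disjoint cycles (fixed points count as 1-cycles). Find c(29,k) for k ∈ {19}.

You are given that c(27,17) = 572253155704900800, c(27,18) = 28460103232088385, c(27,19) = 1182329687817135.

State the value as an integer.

3031400077459516035

r28: T_28,18=27×28460103232088385+572253155704900800=1340675942971287195; T_28,19=27×1182329687817135+28460103232088385=60383004803151030
r29: T_29,19=28×60383004803151030+1340675942971287195=3031400077459516035
Read c(29,19) = 3031400077459516035.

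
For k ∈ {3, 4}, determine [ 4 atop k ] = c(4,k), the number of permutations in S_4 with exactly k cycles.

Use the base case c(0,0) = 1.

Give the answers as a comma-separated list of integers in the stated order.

6, 1

r1: T_1,1=0×0+1=1
r2: T_2,1=1×1+0=1; T_2,2=1×0+1=1
r3: T_3,2=2×1+1=3; T_3,3=2×0+1=1
r4: T_4,3=3×1+3=6; T_4,4=3×0+1=1
Read c(4,3) = 6, c(4,4) = 1.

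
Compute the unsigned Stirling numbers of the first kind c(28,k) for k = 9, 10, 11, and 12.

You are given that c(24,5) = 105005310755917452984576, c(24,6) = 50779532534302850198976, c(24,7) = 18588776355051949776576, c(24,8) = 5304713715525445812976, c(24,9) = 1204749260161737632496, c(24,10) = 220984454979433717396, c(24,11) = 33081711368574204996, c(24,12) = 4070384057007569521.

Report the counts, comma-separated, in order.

936363983558079713086850400, 195460557459107504515368560, 33819732719881270820297640, 4894196422205298253024980

r25: T_25,6=24×50779532534302850198976+105005310755917452984576=1323714091579185857760000; T_25,7=24×18588776355051949776576+50779532534302850198976=496910165055549644836800; T_25,8=24×5304713715525445812976+18588776355051949776576=145901905527662649288000; T_25,9=24×1204749260161737632496+5304713715525445812976=34218695959407148992880; T_25,10=24×220984454979433717396+1204749260161737632496=6508376179668146850000; T_25,11=24×33081711368574204996+220984454979433717396=1014945527825214637300; T_25,12=24×4070384057007569521+33081711368574204996=130770928736755873500
r26: T_26,7=25×496910165055549644836800+1323714091579185857760000=13746468217967926978680000; T_26,8=25×145901905527662649288000+496910165055549644836800=4144457803247115877036800; T_26,9=25×34218695959407148992880+145901905527662649288000=1001369304512841374110000; T_26,10=25×6508376179668146850000+34218695959407148992880=196928100451110820242880; T_26,11=25×1014945527825214637300+6508376179668146850000=31882014375298512782500; T_26,12=25×130770928736755873500+1014945527825214637300=4284218746244111474800
r27: T_27,8=26×4144457803247115877036800+13746468217967926978680000=121502371102392939781636800; T_27,9=26×1001369304512841374110000+4144457803247115877036800=30180059720580991603896800; T_27,10=26×196928100451110820242880+1001369304512841374110000=6121499916241722700424880; T_27,11=26×31882014375298512782500+196928100451110820242880=1025860474208872152587880; T_27,12=26×4284218746244111474800+31882014375298512782500=143271701777645411127300
r28: T_28,9=27×30180059720580991603896800+121502371102392939781636800=936363983558079713086850400; T_28,10=27×6121499916241722700424880+30180059720580991603896800=195460557459107504515368560; T_28,11=27×1025860474208872152587880+6121499916241722700424880=33819732719881270820297640; T_28,12=27×143271701777645411127300+1025860474208872152587880=4894196422205298253024980
Read c(28,9) = 936363983558079713086850400, c(28,10) = 195460557459107504515368560, c(28,11) = 33819732719881270820297640, c(28,12) = 4894196422205298253024980.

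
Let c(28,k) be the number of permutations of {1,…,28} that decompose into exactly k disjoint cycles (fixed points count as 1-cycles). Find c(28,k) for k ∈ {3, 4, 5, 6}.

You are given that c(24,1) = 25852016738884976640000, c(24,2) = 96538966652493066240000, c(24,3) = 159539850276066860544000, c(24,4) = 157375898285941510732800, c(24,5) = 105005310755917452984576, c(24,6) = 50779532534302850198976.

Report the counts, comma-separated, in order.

73689668464006010184007680000, 77226989703299075087834112000, 55278125307966865191587481600, 28969458895980281319670568448

row 25: T[25][1]=24·25852016738884976640000+0=620448401733239439360000  T[25][2]=24·96538966652493066240000+25852016738884976640000=2342787216398718566400000  T[25][3]=24·159539850276066860544000+96538966652493066240000=3925495373278097719296000  T[25][4]=24·157375898285941510732800+159539850276066860544000=3936561409138663118131200  T[25][5]=24·105005310755917452984576+157375898285941510732800=2677503356427960382362624  T[25][6]=24·50779532534302850198976+105005310755917452984576=1323714091579185857760000
row 26: T[26][1]=25·620448401733239439360000+0=15511210043330985984000000  T[26][2]=25·2342787216398718566400000+620448401733239439360000=59190128811701203599360000  T[26][3]=25·3925495373278097719296000+2342787216398718566400000=100480171548351161548800000  T[26][4]=25·3936561409138663118131200+3925495373278097719296000=102339530601744675672576000  T[26][5]=25·2677503356427960382362624+3936561409138663118131200=70874145319837672677196800  T[26][6]=25·1323714091579185857760000+2677503356427960382362624=35770355645907606826362624
row 27: T[27][2]=26·59190128811701203599360000+15511210043330985984000000=1554454559147562279567360000  T[27][3]=26·100480171548351161548800000+59190128811701203599360000=2671674589068831403868160000  T[27][4]=26·102339530601744675672576000+100480171548351161548800000=2761307967193712729035776000  T[27][5]=26·70874145319837672677196800+102339530601744675672576000=1945067308917524165279692800  T[27][6]=26·35770355645907606826362624+70874145319837672677196800=1000903392113435450162625024
row 28: T[28][3]=27·2671674589068831403868160000+1554454559147562279567360000=73689668464006010184007680000  T[28][4]=27·2761307967193712729035776000+2671674589068831403868160000=77226989703299075087834112000  T[28][5]=27·1945067308917524165279692800+2761307967193712729035776000=55278125307966865191587481600  T[28][6]=27·1000903392113435450162625024+1945067308917524165279692800=28969458895980281319670568448
Read c(28,3) = 73689668464006010184007680000, c(28,4) = 77226989703299075087834112000, c(28,5) = 55278125307966865191587481600, c(28,6) = 28969458895980281319670568448.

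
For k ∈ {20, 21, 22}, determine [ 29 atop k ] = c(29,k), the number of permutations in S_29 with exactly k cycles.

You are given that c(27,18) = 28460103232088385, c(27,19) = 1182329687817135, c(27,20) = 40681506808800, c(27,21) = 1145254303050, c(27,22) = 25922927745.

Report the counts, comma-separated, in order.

124243455209483610, 4285624815406935, 123268226851770

@28  (28,19):1182329687817135·27+28460103232088385→60383004803151030, (28,20):40681506808800·27+1182329687817135→2280730371654735, (28,21):1145254303050·27+40681506808800→71603372991150, (28,22):25922927745·27+1145254303050→1845173352165
@29  (29,20):2280730371654735·28+60383004803151030→124243455209483610, (29,21):71603372991150·28+2280730371654735→4285624815406935, (29,22):1845173352165·28+71603372991150→123268226851770
Read c(29,20) = 124243455209483610, c(29,21) = 4285624815406935, c(29,22) = 123268226851770.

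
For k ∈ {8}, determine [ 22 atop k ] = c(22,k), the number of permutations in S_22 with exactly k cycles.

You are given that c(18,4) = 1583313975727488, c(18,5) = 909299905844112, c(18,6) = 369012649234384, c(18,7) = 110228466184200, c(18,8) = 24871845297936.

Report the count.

@19  (19,5):909299905844112·18+1583313975727488→17950712280921504, (19,6):369012649234384·18+909299905844112→7551527592063024, (19,7):110228466184200·18+369012649234384→2353125040549984, (19,8):24871845297936·18+110228466184200→557921681547048
@20  (20,6):7551527592063024·19+17950712280921504→161429736530118960, (20,7):2353125040549984·19+7551527592063024→52260903362512720, (20,8):557921681547048·19+2353125040549984→12953636989943896
@21  (21,7):52260903362512720·20+161429736530118960→1206647803780373360, (21,8):12953636989943896·20+52260903362512720→311333643161390640
@22  (22,8):311333643161390640·21+1206647803780373360→7744654310169576800
Read c(22,8) = 7744654310169576800.

7744654310169576800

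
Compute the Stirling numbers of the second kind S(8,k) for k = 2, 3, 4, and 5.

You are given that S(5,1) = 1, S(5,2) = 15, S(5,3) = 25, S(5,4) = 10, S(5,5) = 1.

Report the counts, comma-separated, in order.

127, 966, 1701, 1050

i=6: T(6,1)=0+1·1=1 | T(6,2)=1+2·15=31 | T(6,3)=15+3·25=90 | T(6,4)=25+4·10=65 | T(6,5)=10+5·1=15
i=7: T(7,1)=0+1·1=1 | T(7,2)=1+2·31=63 | T(7,3)=31+3·90=301 | T(7,4)=90+4·65=350 | T(7,5)=65+5·15=140
i=8: T(8,2)=1+2·63=127 | T(8,3)=63+3·301=966 | T(8,4)=301+4·350=1701 | T(8,5)=350+5·140=1050
Read S(8,2) = 127, S(8,3) = 966, S(8,4) = 1701, S(8,5) = 1050.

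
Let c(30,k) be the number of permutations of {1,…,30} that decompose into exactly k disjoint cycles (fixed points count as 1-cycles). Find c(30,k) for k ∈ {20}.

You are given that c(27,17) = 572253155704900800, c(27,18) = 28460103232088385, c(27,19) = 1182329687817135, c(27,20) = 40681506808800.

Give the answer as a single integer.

6634460278534540725

i=28: T(28,18)=572253155704900800+27·28460103232088385=1340675942971287195 | T(28,19)=28460103232088385+27·1182329687817135=60383004803151030 | T(28,20)=1182329687817135+27·40681506808800=2280730371654735
i=29: T(29,19)=1340675942971287195+28·60383004803151030=3031400077459516035 | T(29,20)=60383004803151030+28·2280730371654735=124243455209483610
i=30: T(30,20)=3031400077459516035+29·124243455209483610=6634460278534540725
Read c(30,20) = 6634460278534540725.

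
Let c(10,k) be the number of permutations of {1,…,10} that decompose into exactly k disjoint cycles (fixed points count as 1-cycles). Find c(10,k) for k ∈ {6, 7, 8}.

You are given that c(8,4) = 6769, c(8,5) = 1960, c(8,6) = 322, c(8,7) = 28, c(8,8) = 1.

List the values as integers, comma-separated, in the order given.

row 9: T[9][5]=8·1960+6769=22449  T[9][6]=8·322+1960=4536  T[9][7]=8·28+322=546  T[9][8]=8·1+28=36
row 10: T[10][6]=9·4536+22449=63273  T[10][7]=9·546+4536=9450  T[10][8]=9·36+546=870
Read c(10,6) = 63273, c(10,7) = 9450, c(10,8) = 870.

63273, 9450, 870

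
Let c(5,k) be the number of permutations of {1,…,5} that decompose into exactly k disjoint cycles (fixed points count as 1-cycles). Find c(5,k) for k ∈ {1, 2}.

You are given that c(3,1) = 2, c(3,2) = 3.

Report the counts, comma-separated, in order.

[4] T[4,1]:3*2+0=6 · T[4,2]:3*3+2=11
[5] T[5,1]:4*6+0=24 · T[5,2]:4*11+6=50
Read c(5,1) = 24, c(5,2) = 50.

24, 50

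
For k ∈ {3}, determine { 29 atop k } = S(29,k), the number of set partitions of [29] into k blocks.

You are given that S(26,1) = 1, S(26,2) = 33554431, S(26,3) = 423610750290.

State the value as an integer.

11438127792025

@27  (27,1):1·1+0→1, (27,2):33554431·2+1→67108863, (27,3):423610750290·3+33554431→1270865805301
@28  (28,2):67108863·2+1→134217727, (28,3):1270865805301·3+67108863→3812664524766
@29  (29,3):3812664524766·3+134217727→11438127792025
Read S(29,3) = 11438127792025.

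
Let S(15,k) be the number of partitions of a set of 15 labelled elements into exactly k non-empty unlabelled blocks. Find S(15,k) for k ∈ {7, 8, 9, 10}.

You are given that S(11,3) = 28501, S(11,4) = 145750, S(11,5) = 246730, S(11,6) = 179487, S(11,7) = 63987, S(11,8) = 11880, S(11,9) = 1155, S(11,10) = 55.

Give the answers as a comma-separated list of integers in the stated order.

408741333, 216627840, 67128490, 12662650

[12] T[12,4]:4*145750+28501=611501 · T[12,5]:5*246730+145750=1379400 · T[12,6]:6*179487+246730=1323652 · T[12,7]:7*63987+179487=627396 · T[12,8]:8*11880+63987=159027 · T[12,9]:9*1155+11880=22275 · T[12,10]:10*55+1155=1705
[13] T[13,5]:5*1379400+611501=7508501 · T[13,6]:6*1323652+1379400=9321312 · T[13,7]:7*627396+1323652=5715424 · T[13,8]:8*159027+627396=1899612 · T[13,9]:9*22275+159027=359502 · T[13,10]:10*1705+22275=39325
[14] T[14,6]:6*9321312+7508501=63436373 · T[14,7]:7*5715424+9321312=49329280 · T[14,8]:8*1899612+5715424=20912320 · T[14,9]:9*359502+1899612=5135130 · T[14,10]:10*39325+359502=752752
[15] T[15,7]:7*49329280+63436373=408741333 · T[15,8]:8*20912320+49329280=216627840 · T[15,9]:9*5135130+20912320=67128490 · T[15,10]:10*752752+5135130=12662650
Read S(15,7) = 408741333, S(15,8) = 216627840, S(15,9) = 67128490, S(15,10) = 12662650.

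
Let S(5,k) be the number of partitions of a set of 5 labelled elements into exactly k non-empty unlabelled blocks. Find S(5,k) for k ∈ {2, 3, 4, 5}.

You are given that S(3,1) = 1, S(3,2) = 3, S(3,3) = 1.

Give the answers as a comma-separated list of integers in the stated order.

r4: T_4,1=1×1+0=1; T_4,2=2×3+1=7; T_4,3=3×1+3=6; T_4,4=4×0+1=1
r5: T_5,2=2×7+1=15; T_5,3=3×6+7=25; T_5,4=4×1+6=10; T_5,5=5×0+1=1
Read S(5,2) = 15, S(5,3) = 25, S(5,4) = 10, S(5,5) = 1.

15, 25, 10, 1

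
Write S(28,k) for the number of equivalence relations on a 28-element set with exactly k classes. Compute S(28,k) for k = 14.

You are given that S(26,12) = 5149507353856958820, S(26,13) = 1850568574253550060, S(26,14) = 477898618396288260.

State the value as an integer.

148782988064375309400

[27] T[27,13]:13*1850568574253550060+5149507353856958820=29206898819153109600 · T[27,14]:14*477898618396288260+1850568574253550060=8541149231801585700
[28] T[28,14]:14*8541149231801585700+29206898819153109600=148782988064375309400
Read S(28,14) = 148782988064375309400.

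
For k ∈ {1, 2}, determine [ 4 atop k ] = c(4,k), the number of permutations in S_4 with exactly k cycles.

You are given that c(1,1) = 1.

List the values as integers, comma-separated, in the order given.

@2  (2,1):1·1+0→1, (2,2):0·1+1→1
@3  (3,1):1·2+0→2, (3,2):1·2+1→3
@4  (4,1):2·3+0→6, (4,2):3·3+2→11
Read c(4,1) = 6, c(4,2) = 11.

6, 11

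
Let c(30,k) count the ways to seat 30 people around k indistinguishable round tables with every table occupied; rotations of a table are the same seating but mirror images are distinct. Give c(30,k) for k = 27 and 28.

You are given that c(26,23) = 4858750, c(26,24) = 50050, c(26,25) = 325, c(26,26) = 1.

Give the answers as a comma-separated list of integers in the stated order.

[27] T[27,24]:26*50050+4858750=6160050 · T[27,25]:26*325+50050=58500 · T[27,26]:26*1+325=351 · T[27,27]:26*0+1=1
[28] T[28,25]:27*58500+6160050=7739550 · T[28,26]:27*351+58500=67977 · T[28,27]:27*1+351=378 · T[28,28]:27*0+1=1
[29] T[29,26]:28*67977+7739550=9642906 · T[29,27]:28*378+67977=78561 · T[29,28]:28*1+378=406
[30] T[30,27]:29*78561+9642906=11921175 · T[30,28]:29*406+78561=90335
Read c(30,27) = 11921175, c(30,28) = 90335.

11921175, 90335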